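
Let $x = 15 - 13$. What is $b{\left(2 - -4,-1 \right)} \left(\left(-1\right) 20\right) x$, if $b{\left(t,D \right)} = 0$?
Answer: $0$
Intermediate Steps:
$x = 2$
$b{\left(2 - -4,-1 \right)} \left(\left(-1\right) 20\right) x = 0 \left(\left(-1\right) 20\right) 2 = 0 \left(-20\right) 2 = 0 \cdot 2 = 0$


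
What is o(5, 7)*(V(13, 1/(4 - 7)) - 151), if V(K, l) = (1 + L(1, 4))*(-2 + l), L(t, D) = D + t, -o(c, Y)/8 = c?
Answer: 6600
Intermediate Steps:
o(c, Y) = -8*c
V(K, l) = -12 + 6*l (V(K, l) = (1 + (4 + 1))*(-2 + l) = (1 + 5)*(-2 + l) = 6*(-2 + l) = -12 + 6*l)
o(5, 7)*(V(13, 1/(4 - 7)) - 151) = (-8*5)*((-12 + 6/(4 - 7)) - 151) = -40*((-12 + 6/(-3)) - 151) = -40*((-12 + 6*(-⅓)) - 151) = -40*((-12 - 2) - 151) = -40*(-14 - 151) = -40*(-165) = 6600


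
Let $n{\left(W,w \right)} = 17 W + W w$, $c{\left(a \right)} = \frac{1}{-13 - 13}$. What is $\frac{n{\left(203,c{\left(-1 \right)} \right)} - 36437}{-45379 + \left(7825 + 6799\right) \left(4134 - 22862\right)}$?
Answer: $\frac{857839}{7122014926} \approx 0.00012045$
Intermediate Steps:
$c{\left(a \right)} = - \frac{1}{26}$ ($c{\left(a \right)} = \frac{1}{-26} = - \frac{1}{26}$)
$\frac{n{\left(203,c{\left(-1 \right)} \right)} - 36437}{-45379 + \left(7825 + 6799\right) \left(4134 - 22862\right)} = \frac{203 \left(17 - \frac{1}{26}\right) - 36437}{-45379 + \left(7825 + 6799\right) \left(4134 - 22862\right)} = \frac{203 \cdot \frac{441}{26} - 36437}{-45379 + 14624 \left(-18728\right)} = \frac{\frac{89523}{26} - 36437}{-45379 - 273878272} = - \frac{857839}{26 \left(-273923651\right)} = \left(- \frac{857839}{26}\right) \left(- \frac{1}{273923651}\right) = \frac{857839}{7122014926}$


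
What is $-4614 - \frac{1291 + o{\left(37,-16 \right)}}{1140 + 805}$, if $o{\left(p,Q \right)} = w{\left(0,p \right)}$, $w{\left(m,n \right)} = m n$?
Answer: $- \frac{8975521}{1945} \approx -4614.7$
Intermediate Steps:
$o{\left(p,Q \right)} = 0$ ($o{\left(p,Q \right)} = 0 p = 0$)
$-4614 - \frac{1291 + o{\left(37,-16 \right)}}{1140 + 805} = -4614 - \frac{1291 + 0}{1140 + 805} = -4614 - \frac{1291}{1945} = - \frac{8975521}{1945}$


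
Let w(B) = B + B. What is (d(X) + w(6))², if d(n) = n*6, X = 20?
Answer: 17424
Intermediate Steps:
w(B) = 2*B
d(n) = 6*n
(d(X) + w(6))² = (6*20 + 2*6)² = (120 + 12)² = 132² = 17424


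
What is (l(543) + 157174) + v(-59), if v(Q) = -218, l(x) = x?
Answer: 157499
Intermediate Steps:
(l(543) + 157174) + v(-59) = (543 + 157174) - 218 = 157717 - 218 = 157499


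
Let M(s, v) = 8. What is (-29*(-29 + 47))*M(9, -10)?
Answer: -4176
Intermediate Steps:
(-29*(-29 + 47))*M(9, -10) = -29*(-29 + 47)*8 = -29*18*8 = -522*8 = -4176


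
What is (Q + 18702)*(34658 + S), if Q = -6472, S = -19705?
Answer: 182875190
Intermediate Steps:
(Q + 18702)*(34658 + S) = (-6472 + 18702)*(34658 - 19705) = 12230*14953 = 182875190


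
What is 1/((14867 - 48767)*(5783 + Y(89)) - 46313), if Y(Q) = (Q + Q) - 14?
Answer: -1/201649613 ≈ -4.9591e-9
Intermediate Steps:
Y(Q) = -14 + 2*Q (Y(Q) = 2*Q - 14 = -14 + 2*Q)
1/((14867 - 48767)*(5783 + Y(89)) - 46313) = 1/((14867 - 48767)*(5783 + (-14 + 2*89)) - 46313) = 1/(-33900*(5783 + (-14 + 178)) - 46313) = 1/(-33900*(5783 + 164) - 46313) = 1/(-33900*5947 - 46313) = 1/(-201603300 - 46313) = 1/(-201649613) = -1/201649613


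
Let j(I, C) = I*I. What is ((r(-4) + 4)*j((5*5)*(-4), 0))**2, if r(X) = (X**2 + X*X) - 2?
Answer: 115600000000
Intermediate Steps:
r(X) = -2 + 2*X**2 (r(X) = (X**2 + X**2) - 2 = 2*X**2 - 2 = -2 + 2*X**2)
j(I, C) = I**2
((r(-4) + 4)*j((5*5)*(-4), 0))**2 = (((-2 + 2*(-4)**2) + 4)*((5*5)*(-4))**2)**2 = (((-2 + 2*16) + 4)*(25*(-4))**2)**2 = (((-2 + 32) + 4)*(-100)**2)**2 = ((30 + 4)*10000)**2 = (34*10000)**2 = 340000**2 = 115600000000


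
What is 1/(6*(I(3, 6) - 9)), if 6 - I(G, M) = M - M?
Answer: -1/18 ≈ -0.055556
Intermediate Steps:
I(G, M) = 6 (I(G, M) = 6 - (M - M) = 6 - 1*0 = 6 + 0 = 6)
1/(6*(I(3, 6) - 9)) = 1/(6*(6 - 9)) = 1/(6*(-3)) = 1/(-18) = -1/18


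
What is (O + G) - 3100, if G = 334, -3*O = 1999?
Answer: -10297/3 ≈ -3432.3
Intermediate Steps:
O = -1999/3 (O = -⅓*1999 = -1999/3 ≈ -666.33)
(O + G) - 3100 = (-1999/3 + 334) - 3100 = -997/3 - 3100 = -10297/3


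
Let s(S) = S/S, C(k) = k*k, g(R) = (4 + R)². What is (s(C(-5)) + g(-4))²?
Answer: 1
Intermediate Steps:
C(k) = k²
s(S) = 1
(s(C(-5)) + g(-4))² = (1 + (4 - 4)²)² = (1 + 0²)² = (1 + 0)² = 1² = 1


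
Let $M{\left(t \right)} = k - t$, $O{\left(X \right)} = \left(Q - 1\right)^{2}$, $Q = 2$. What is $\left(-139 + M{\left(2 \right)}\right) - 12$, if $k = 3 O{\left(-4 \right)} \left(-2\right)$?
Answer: $-159$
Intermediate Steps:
$O{\left(X \right)} = 1$ ($O{\left(X \right)} = \left(2 - 1\right)^{2} = 1^{2} = 1$)
$k = -6$ ($k = 3 \cdot 1 \left(-2\right) = 3 \left(-2\right) = -6$)
$M{\left(t \right)} = -6 - t$
$\left(-139 + M{\left(2 \right)}\right) - 12 = \left(-139 - 8\right) - 12 = -147 - 12 = -159$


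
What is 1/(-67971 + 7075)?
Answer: -1/60896 ≈ -1.6421e-5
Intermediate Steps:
1/(-67971 + 7075) = 1/(-60896) = -1/60896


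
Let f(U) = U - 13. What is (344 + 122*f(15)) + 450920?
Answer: 451508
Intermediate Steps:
f(U) = -13 + U
(344 + 122*f(15)) + 450920 = (344 + 122*(-13 + 15)) + 450920 = (344 + 122*2) + 450920 = (344 + 244) + 450920 = 588 + 450920 = 451508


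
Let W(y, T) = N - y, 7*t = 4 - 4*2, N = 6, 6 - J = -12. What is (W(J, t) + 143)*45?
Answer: 5895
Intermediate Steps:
J = 18 (J = 6 - 1*(-12) = 6 + 12 = 18)
t = -4/7 (t = (4 - 4*2)/7 = (4 - 8)/7 = (1/7)*(-4) = -4/7 ≈ -0.57143)
W(y, T) = 6 - y
(W(J, t) + 143)*45 = ((6 - 1*18) + 143)*45 = ((6 - 18) + 143)*45 = (-12 + 143)*45 = 131*45 = 5895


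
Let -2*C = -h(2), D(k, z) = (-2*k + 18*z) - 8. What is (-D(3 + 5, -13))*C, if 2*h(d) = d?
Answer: 129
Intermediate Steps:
h(d) = d/2
D(k, z) = -8 - 2*k + 18*z
C = ½ (C = -(-1)*(½)*2/2 = -(-1)/2 = -½*(-1) = ½ ≈ 0.50000)
(-D(3 + 5, -13))*C = -(-8 - 2*(3 + 5) + 18*(-13))*(½) = -(-8 - 2*8 - 234)*(½) = -(-8 - 16 - 234)*(½) = -1*(-258)*(½) = 258*(½) = 129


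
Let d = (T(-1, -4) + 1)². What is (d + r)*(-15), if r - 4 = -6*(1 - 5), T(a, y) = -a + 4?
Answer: -960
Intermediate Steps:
T(a, y) = 4 - a
d = 36 (d = ((4 - 1*(-1)) + 1)² = ((4 + 1) + 1)² = (5 + 1)² = 6² = 36)
r = 28 (r = 4 - 6*(1 - 5) = 4 - 6*(-4) = 4 + 24 = 28)
(d + r)*(-15) = (36 + 28)*(-15) = 64*(-15) = -960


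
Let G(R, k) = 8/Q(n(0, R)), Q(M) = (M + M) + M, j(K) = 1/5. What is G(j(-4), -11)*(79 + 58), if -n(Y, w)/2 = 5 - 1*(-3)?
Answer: -137/6 ≈ -22.833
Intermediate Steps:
j(K) = 1/5
n(Y, w) = -16 (n(Y, w) = -2*(5 - 1*(-3)) = -2*(5 + 3) = -2*8 = -16)
Q(M) = 3*M (Q(M) = 2*M + M = 3*M)
G(R, k) = -1/6 (G(R, k) = 8/((3*(-16))) = 8/(-48) = 8*(-1/48) = -1/6)
G(j(-4), -11)*(79 + 58) = -(79 + 58)/6 = -1/6*137 = -137/6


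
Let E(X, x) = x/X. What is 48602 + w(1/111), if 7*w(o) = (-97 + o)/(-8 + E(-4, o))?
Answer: 172689058/3553 ≈ 48604.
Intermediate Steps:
w(o) = (-97 + o)/(7*(-8 - o/4)) (w(o) = ((-97 + o)/(-8 + o/(-4)))/7 = ((-97 + o)/(-8 + o*(-1/4)))/7 = ((-97 + o)/(-8 - o/4))/7 = (-97 + o)/(7*(-8 - o/4)))
48602 + w(1/111) = 48602 + 4*(97 - 1/111)/(7*(32 + 1/111)) = 48602 + 4*(97 - 1*1/111)/(7*(32 + 1/111)) = 48602 + 4*(97 - 1/111)/(7*(3553/111)) = 48602 + (4/7)*(111/3553)*(10766/111) = 48602 + 6152/3553 = 172689058/3553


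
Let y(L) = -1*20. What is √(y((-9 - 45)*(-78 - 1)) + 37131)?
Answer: √37111 ≈ 192.64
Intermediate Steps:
y(L) = -20
√(y((-9 - 45)*(-78 - 1)) + 37131) = √(-20 + 37131) = √37111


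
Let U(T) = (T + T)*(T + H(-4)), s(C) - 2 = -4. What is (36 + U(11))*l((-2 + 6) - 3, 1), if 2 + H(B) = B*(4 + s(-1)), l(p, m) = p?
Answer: 58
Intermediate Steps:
s(C) = -2 (s(C) = 2 - 4 = -2)
H(B) = -2 + 2*B (H(B) = -2 + B*(4 - 2) = -2 + B*2 = -2 + 2*B)
U(T) = 2*T*(-10 + T) (U(T) = (T + T)*(T + (-2 + 2*(-4))) = (2*T)*(T + (-2 - 8)) = (2*T)*(T - 10) = (2*T)*(-10 + T) = 2*T*(-10 + T))
(36 + U(11))*l((-2 + 6) - 3, 1) = (36 + 2*11*(-10 + 11))*((-2 + 6) - 3) = (36 + 2*11*1)*(4 - 3) = (36 + 22)*1 = 58*1 = 58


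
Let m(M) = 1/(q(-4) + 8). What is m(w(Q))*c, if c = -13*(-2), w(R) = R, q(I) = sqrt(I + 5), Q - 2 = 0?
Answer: 26/9 ≈ 2.8889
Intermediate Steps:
Q = 2 (Q = 2 + 0 = 2)
q(I) = sqrt(5 + I)
c = 26
m(M) = 1/9 (m(M) = 1/(sqrt(5 - 4) + 8) = 1/(sqrt(1) + 8) = 1/(1 + 8) = 1/9)
m(w(Q))*c = (1/9)*26 = 26/9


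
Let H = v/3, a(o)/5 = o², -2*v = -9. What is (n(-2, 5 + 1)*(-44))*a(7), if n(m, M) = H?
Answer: -16170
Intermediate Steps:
v = 9/2 (v = -½*(-9) = 9/2 ≈ 4.5000)
a(o) = 5*o²
H = 3/2 (H = (9/2)/3 = (9/2)*(⅓) = 3/2 ≈ 1.5000)
n(m, M) = 3/2
(n(-2, 5 + 1)*(-44))*a(7) = ((3/2)*(-44))*(5*7²) = -330*49 = -66*245 = -16170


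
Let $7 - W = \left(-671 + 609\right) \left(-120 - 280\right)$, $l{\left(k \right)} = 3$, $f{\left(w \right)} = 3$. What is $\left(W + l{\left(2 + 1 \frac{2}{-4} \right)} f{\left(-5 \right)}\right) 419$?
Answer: $-10384496$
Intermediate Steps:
$W = -24793$ ($W = 7 - \left(-671 + 609\right) \left(-120 - 280\right) = 7 - \left(-62\right) \left(-400\right) = 7 - 24800 = -24793$)
$\left(W + l{\left(2 + 1 \frac{2}{-4} \right)} f{\left(-5 \right)}\right) 419 = \left(-24793 + 3 \cdot 3\right) 419 = \left(-24793 + 9\right) 419 = \left(-24784\right) 419 = -10384496$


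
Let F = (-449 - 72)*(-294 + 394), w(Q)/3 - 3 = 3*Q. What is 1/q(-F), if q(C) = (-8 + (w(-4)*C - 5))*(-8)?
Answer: 1/11253704 ≈ 8.8860e-8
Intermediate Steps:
w(Q) = 9 + 9*Q (w(Q) = 9 + 3*(3*Q) = 9 + 9*Q)
F = -52100 (F = -521*100 = -52100)
q(C) = 104 + 216*C (q(C) = (-8 + ((9 + 9*(-4))*C - 5))*(-8) = (-8 + ((9 - 36)*C - 5))*(-8) = (-8 + (-27*C - 5))*(-8) = (-8 + (-5 - 27*C))*(-8) = (-13 - 27*C)*(-8) = 104 + 216*C)
1/q(-F) = 1/(104 + 216*(-1*(-52100))) = 1/(104 + 216*52100) = 1/(104 + 11253600) = 1/11253704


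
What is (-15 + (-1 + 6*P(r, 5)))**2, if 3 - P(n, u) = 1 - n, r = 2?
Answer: 64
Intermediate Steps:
P(n, u) = 2 + n (P(n, u) = 3 - (1 - n) = 3 + (-1 + n) = 2 + n)
(-15 + (-1 + 6*P(r, 5)))**2 = (-15 + (-1 + 6*(2 + 2)))**2 = (-15 + (-1 + 6*4))**2 = (-15 + (-1 + 24))**2 = (-15 + 23)**2 = 8**2 = 64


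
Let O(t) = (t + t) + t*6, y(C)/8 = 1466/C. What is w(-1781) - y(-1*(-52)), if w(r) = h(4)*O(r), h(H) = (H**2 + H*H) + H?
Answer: -6670996/13 ≈ -5.1315e+5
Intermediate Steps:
h(H) = H + 2*H**2 (h(H) = (H**2 + H**2) + H = 2*H**2 + H = H + 2*H**2)
y(C) = 11728/C (y(C) = 8*(1466/C) = 11728/C)
O(t) = 8*t (O(t) = 2*t + 6*t = 8*t)
w(r) = 288*r (w(r) = (4*(1 + 2*4))*(8*r) = (4*(1 + 8))*(8*r) = (4*9)*(8*r) = 36*(8*r) = 288*r)
w(-1781) - y(-1*(-52)) = 288*(-1781) - 11728/((-1*(-52))) = -512928 - 11728/52 = -512928 - 1*2932/13 = -512928 - 2932/13 = -6670996/13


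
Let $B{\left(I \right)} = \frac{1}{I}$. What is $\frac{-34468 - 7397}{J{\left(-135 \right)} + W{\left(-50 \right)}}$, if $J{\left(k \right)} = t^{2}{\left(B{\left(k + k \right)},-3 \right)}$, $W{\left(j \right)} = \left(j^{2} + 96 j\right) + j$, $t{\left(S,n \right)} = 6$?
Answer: $\frac{41865}{2314} \approx 18.092$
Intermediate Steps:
$W{\left(j \right)} = j^{2} + 97 j$
$J{\left(k \right)} = 36$ ($J{\left(k \right)} = 6^{2} = 36$)
$\frac{-34468 - 7397}{J{\left(-135 \right)} + W{\left(-50 \right)}} = \frac{-34468 - 7397}{36 - 50 \left(97 - 50\right)} = - \frac{41865}{36 - 2350} = - \frac{41865}{-2314} = \left(-41865\right) \left(- \frac{1}{2314}\right) = \frac{41865}{2314}$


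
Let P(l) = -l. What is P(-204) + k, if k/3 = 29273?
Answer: 88023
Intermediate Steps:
k = 87819 (k = 3*29273 = 87819)
P(-204) + k = -1*(-204) + 87819 = 204 + 87819 = 88023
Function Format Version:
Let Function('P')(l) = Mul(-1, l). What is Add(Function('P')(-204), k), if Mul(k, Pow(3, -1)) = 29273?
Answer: 88023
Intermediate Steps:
k = 87819 (k = Mul(3, 29273) = 87819)
Add(Function('P')(-204), k) = Add(Mul(-1, -204), 87819) = Add(204, 87819) = 88023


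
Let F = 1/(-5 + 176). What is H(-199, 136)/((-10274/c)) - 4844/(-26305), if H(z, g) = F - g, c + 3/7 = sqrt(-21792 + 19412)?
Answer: 19245412369/107832770430 + 23255*I*sqrt(595)/878427 ≈ 0.17847 + 0.64576*I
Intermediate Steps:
c = -3/7 + 2*I*sqrt(595) (c = -3/7 + sqrt(-21792 + 19412) = -3/7 + sqrt(-2380) = -3/7 + 2*I*sqrt(595) ≈ -0.42857 + 48.785*I)
F = 1/171 ≈ 0.0058480
H(z, g) = 1/171 - g
H(-199, 136)/((-10274/c)) - 4844/(-26305) = (1/171 - 1*136)/((-10274/(-3/7 + 2*I*sqrt(595)))) - 4844/(-26305) = (1/171 - 136)*(3/71918 - I*sqrt(595)/5137) - 4844*(-1/26305) = -23255*(3/71918 - I*sqrt(595)/5137)/171 + 4844/26305 = (-23255/4099326 + 23255*I*sqrt(595)/878427) + 4844/26305 = 19245412369/107832770430 + 23255*I*sqrt(595)/878427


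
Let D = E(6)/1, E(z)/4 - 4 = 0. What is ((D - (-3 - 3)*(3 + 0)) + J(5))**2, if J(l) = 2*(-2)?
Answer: 900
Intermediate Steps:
E(z) = 16 (E(z) = 16 + 4*0 = 16 + 0 = 16)
J(l) = -4
D = 16 (D = 16/1 = 16*1 = 16)
((D - (-3 - 3)*(3 + 0)) + J(5))**2 = ((16 - (-3 - 3)*(3 + 0)) - 4)**2 = ((16 - (-6)*3) - 4)**2 = ((16 - 1*(-18)) - 4)**2 = ((16 + 18) - 4)**2 = (34 - 4)**2 = 30**2 = 900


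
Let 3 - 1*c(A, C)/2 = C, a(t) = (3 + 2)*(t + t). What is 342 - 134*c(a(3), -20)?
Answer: -5822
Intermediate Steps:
a(t) = 10*t (a(t) = 5*(2*t) = 10*t)
c(A, C) = 6 - 2*C
342 - 134*c(a(3), -20) = 342 - 134*(6 - 2*(-20)) = 342 - 134*(6 + 40) = 342 - 134*46 = 342 - 6164 = -5822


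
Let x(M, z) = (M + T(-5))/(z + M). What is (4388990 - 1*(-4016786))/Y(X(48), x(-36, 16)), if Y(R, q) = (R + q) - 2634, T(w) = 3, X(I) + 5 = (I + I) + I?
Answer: -168115520/49867 ≈ -3371.3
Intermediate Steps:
X(I) = -5 + 3*I (X(I) = -5 + ((I + I) + I) = -5 + (2*I + I) = -5 + 3*I)
x(M, z) = (3 + M)/(M + z) (x(M, z) = (M + 3)/(z + M) = (3 + M)/(M + z))
Y(R, q) = -2634 + R + q
(4388990 - 1*(-4016786))/Y(X(48), x(-36, 16)) = (4388990 - 1*(-4016786))/(-2634 + (-5 + 3*48) + (3 - 36)/(-36 + 16)) = (4388990 + 4016786)/(-2634 + (-5 + 144) - 33/(-20)) = 8405776/(-2634 + 139 - 1/20*(-33)) = 8405776/(-2634 + 139 + 33/20) = 8405776/(-49867/20) = 8405776*(-20/49867) = -168115520/49867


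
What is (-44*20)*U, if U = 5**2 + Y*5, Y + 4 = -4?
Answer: 13200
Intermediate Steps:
Y = -8 (Y = -4 - 4 = -8)
U = -15 (U = 5**2 - 8*5 = 25 - 40 = -15)
(-44*20)*U = -44*20*(-15) = -880*(-15) = 13200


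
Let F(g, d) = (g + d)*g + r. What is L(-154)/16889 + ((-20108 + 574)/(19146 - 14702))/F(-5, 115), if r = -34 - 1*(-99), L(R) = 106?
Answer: 279187883/18200768630 ≈ 0.015339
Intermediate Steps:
r = 65 (r = -34 + 99 = 65)
F(g, d) = 65 + g*(d + g) (F(g, d) = (g + d)*g + 65 = (d + g)*g + 65 = g*(d + g) + 65 = 65 + g*(d + g))
L(-154)/16889 + ((-20108 + 574)/(19146 - 14702))/F(-5, 115) = 106/16889 + ((-20108 + 574)/(19146 - 14702))/(65 + (-5)² + 115*(-5)) = 106*(1/16889) + (-19534/4444)/(65 + 25 - 575) = 106/16889 - 19534*1/4444/(-485) = 106/16889 - 9767/2222*(-1/485) = 106/16889 + 9767/1077670 = 279187883/18200768630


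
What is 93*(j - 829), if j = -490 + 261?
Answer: -98394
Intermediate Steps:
j = -229
93*(j - 829) = 93*(-229 - 829) = 93*(-1058) = -98394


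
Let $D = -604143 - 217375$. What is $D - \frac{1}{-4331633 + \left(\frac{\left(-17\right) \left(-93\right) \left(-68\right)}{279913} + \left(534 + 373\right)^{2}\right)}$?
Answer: $- \frac{806903478942796287}{982210345900} \approx -8.2152 \cdot 10^{5}$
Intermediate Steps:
$D = -821518$
$D - \frac{1}{-4331633 + \left(\frac{\left(-17\right) \left(-93\right) \left(-68\right)}{279913} + \left(534 + 373\right)^{2}\right)} = -821518 - \frac{1}{-4331633 + \left(\frac{\left(-17\right) \left(-93\right) \left(-68\right)}{279913} + \left(534 + 373\right)^{2}\right)} = -821518 - \frac{1}{-4331633 + \left(1581 \left(-68\right) \frac{1}{279913} + 907^{2}\right)} = -821518 - \frac{1}{-4331633 + \left(\left(-107508\right) \frac{1}{279913} + 822649\right)} = -821518 - \frac{1}{-4331633 + \left(- \frac{107508}{279913} + 822649\right)} = -821518 - \frac{1}{-4331633 + \frac{230270042029}{279913}} = -821518 - \frac{1}{- \frac{982210345900}{279913}} = -821518 - - \frac{279913}{982210345900} = -821518 + \frac{279913}{982210345900} = - \frac{806903478942796287}{982210345900}$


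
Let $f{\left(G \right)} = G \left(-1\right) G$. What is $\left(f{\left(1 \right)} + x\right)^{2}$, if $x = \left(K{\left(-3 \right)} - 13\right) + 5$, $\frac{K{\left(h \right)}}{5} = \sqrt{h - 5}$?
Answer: $\left(9 - 10 i \sqrt{2}\right)^{2} \approx -119.0 - 254.56 i$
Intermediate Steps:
$K{\left(h \right)} = 5 \sqrt{-5 + h}$ ($K{\left(h \right)} = 5 \sqrt{h - 5} = 5 \sqrt{-5 + h}$)
$f{\left(G \right)} = - G^{2}$ ($f{\left(G \right)} = - G G = - G^{2}$)
$x = -8 + 10 i \sqrt{2}$ ($x = \left(5 \sqrt{-5 - 3} - 13\right) + 5 = \left(5 \sqrt{-8} - 13\right) + 5 = \left(5 \cdot 2 i \sqrt{2} - 13\right) + 5 = \left(10 i \sqrt{2} - 13\right) + 5 = \left(-13 + 10 i \sqrt{2}\right) + 5 = -8 + 10 i \sqrt{2} \approx -8.0 + 14.142 i$)
$\left(f{\left(1 \right)} + x\right)^{2} = \left(- 1^{2} - \left(8 - 10 i \sqrt{2}\right)\right)^{2} = \left(\left(-1\right) 1 - \left(8 - 10 i \sqrt{2}\right)\right)^{2} = \left(-1 - \left(8 - 10 i \sqrt{2}\right)\right)^{2} = \left(-9 + 10 i \sqrt{2}\right)^{2}$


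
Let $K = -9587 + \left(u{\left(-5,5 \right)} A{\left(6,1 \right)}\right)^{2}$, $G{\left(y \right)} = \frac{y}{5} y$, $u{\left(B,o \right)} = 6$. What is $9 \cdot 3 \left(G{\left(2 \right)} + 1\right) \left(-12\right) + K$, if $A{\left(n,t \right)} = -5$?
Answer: $- \frac{46351}{5} \approx -9270.2$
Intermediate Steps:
$G{\left(y \right)} = \frac{y^{2}}{5}$ ($G{\left(y \right)} = y \frac{1}{5} y = \frac{y}{5} y = \frac{y^{2}}{5}$)
$K = -8687$ ($K = -9587 + \left(6 \left(-5\right)\right)^{2} = -9587 + \left(-30\right)^{2} = -9587 + 900 = -8687$)
$9 \cdot 3 \left(G{\left(2 \right)} + 1\right) \left(-12\right) + K = 9 \cdot 3 \left(\frac{2^{2}}{5} + 1\right) \left(-12\right) - 8687 = 9 \cdot 3 \left(\frac{1}{5} \cdot 4 + 1\right) \left(-12\right) - 8687 = 9 \cdot 3 \left(\frac{4}{5} + 1\right) \left(-12\right) - 8687 = 9 \cdot 3 \cdot \frac{9}{5} \left(-12\right) - 8687 = 9 \cdot \frac{27}{5} \left(-12\right) - 8687 = \frac{243}{5} \left(-12\right) - 8687 = - \frac{2916}{5} - 8687 = - \frac{46351}{5}$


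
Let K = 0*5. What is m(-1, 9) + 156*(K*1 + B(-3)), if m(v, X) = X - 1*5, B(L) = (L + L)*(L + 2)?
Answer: 940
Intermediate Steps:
B(L) = 2*L*(2 + L) (B(L) = (2*L)*(2 + L) = 2*L*(2 + L))
m(v, X) = -5 + X (m(v, X) = X - 5 = -5 + X)
K = 0
m(-1, 9) + 156*(K*1 + B(-3)) = (-5 + 9) + 156*(0*1 + 2*(-3)*(2 - 3)) = 4 + 156*(0 + 2*(-3)*(-1)) = 4 + 156*(0 + 6) = 4 + 156*6 = 4 + 936 = 940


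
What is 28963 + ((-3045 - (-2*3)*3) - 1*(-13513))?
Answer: 39449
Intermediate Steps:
28963 + ((-3045 - (-2*3)*3) - 1*(-13513)) = 28963 + ((-3045 - (-6)*3) + 13513) = 28963 + ((-3045 - 1*(-18)) + 13513) = 28963 + ((-3045 + 18) + 13513) = 28963 + (-3027 + 13513) = 28963 + 10486 = 39449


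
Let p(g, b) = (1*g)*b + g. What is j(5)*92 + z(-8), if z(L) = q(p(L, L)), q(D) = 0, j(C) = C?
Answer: 460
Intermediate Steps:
p(g, b) = g + b*g (p(g, b) = g*b + g = b*g + g = g + b*g)
z(L) = 0
j(5)*92 + z(-8) = 5*92 + 0 = 460 + 0 = 460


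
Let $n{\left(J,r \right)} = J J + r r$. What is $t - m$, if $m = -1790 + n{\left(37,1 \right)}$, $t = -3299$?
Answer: $-2879$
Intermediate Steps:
$n{\left(J,r \right)} = J^{2} + r^{2}$
$m = -420$ ($m = -1790 + \left(37^{2} + 1^{2}\right) = -1790 + \left(1369 + 1\right) = -1790 + 1370 = -420$)
$t - m = -3299 - -420 = -3299 + 420 = -2879$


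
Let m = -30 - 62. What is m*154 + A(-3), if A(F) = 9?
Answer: -14159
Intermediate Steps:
m = -92
m*154 + A(-3) = -92*154 + 9 = -14168 + 9 = -14159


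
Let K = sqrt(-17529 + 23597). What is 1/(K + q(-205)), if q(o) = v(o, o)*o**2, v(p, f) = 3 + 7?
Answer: 5125/2153781176 - sqrt(1517)/88305028216 ≈ 2.3791e-6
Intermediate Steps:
v(p, f) = 10
q(o) = 10*o**2
K = 2*sqrt(1517) (K = sqrt(6068) = 2*sqrt(1517) ≈ 77.897)
1/(K + q(-205)) = 1/(2*sqrt(1517) + 10*(-205)**2) = 1/(2*sqrt(1517) + 10*42025) = 1/(2*sqrt(1517) + 420250) = 1/(420250 + 2*sqrt(1517))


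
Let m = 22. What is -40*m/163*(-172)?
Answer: 151360/163 ≈ 928.59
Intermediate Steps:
-40*m/163*(-172) = -880/163*(-172) = 151360/163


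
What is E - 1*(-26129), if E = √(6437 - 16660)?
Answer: 26129 + I*√10223 ≈ 26129.0 + 101.11*I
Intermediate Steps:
E = I*√10223 (E = √(-10223) = I*√10223 ≈ 101.11*I)
E - 1*(-26129) = I*√10223 - 1*(-26129) = I*√10223 + 26129 = 26129 + I*√10223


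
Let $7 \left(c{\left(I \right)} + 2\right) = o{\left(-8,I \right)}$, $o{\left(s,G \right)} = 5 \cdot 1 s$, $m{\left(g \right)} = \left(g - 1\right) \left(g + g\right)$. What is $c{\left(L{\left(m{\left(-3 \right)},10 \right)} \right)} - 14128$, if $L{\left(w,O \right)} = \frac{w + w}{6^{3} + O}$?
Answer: $- \frac{98950}{7} \approx -14136.0$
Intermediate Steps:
$m{\left(g \right)} = 2 g \left(-1 + g\right)$ ($m{\left(g \right)} = \left(-1 + g\right) 2 g = 2 g \left(-1 + g\right)$)
$L{\left(w,O \right)} = \frac{2 w}{216 + O}$
$o{\left(s,G \right)} = 5 s$
$c{\left(I \right)} = - \frac{54}{7}$ ($c{\left(I \right)} = -2 + \frac{5 \left(-8\right)}{7} = -2 + \frac{1}{7} \left(-40\right) = -2 - \frac{40}{7} = - \frac{54}{7}$)
$c{\left(L{\left(m{\left(-3 \right)},10 \right)} \right)} - 14128 = - \frac{54}{7} - 14128 = - \frac{98950}{7}$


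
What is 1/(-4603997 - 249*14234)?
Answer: -1/8148263 ≈ -1.2273e-7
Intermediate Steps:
1/(-4603997 - 249*14234) = 1/(-4603997 - 3544266) = 1/(-8148263) = -1/8148263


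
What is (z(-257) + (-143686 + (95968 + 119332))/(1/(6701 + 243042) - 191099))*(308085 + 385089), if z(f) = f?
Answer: -709542954366911363/3977136463 ≈ -1.7841e+8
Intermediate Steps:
(z(-257) + (-143686 + (95968 + 119332))/(1/(6701 + 243042) - 191099))*(308085 + 385089) = (-257 + (-143686 + (95968 + 119332))/(1/(6701 + 243042) - 191099))*(308085 + 385089) = (-257 + (-143686 + 215300)/(1/249743 - 191099))*693174 = (-257 + 71614/(1/249743 - 191099))*693174 = (-257 + 71614/(-47725637556/249743))*693174 = (-257 + 71614*(-249743/47725637556))*693174 = (-257 - 8942547601/23862818778)*693174 = -6141686973547/23862818778*693174 = -709542954366911363/3977136463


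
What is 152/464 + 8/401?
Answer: 8083/23258 ≈ 0.34754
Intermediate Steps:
152/464 + 8/401 = 152*(1/464) + 8*(1/401) = 19/58 + 8/401 = 8083/23258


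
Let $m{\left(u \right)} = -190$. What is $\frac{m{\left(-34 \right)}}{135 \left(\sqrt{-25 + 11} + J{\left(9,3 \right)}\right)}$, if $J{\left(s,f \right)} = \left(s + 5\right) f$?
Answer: $- \frac{38}{1143} + \frac{19 i \sqrt{14}}{24003} \approx -0.033246 + 0.0029618 i$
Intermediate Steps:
$J{\left(s,f \right)} = f \left(5 + s\right)$ ($J{\left(s,f \right)} = \left(5 + s\right) f = f \left(5 + s\right)$)
$\frac{m{\left(-34 \right)}}{135 \left(\sqrt{-25 + 11} + J{\left(9,3 \right)}\right)} = - \frac{190}{135 \left(\sqrt{-25 + 11} + 3 \left(5 + 9\right)\right)} = - \frac{190}{135 \left(\sqrt{-14} + 3 \cdot 14\right)} = - \frac{190}{135 \left(i \sqrt{14} + 42\right)} = - \frac{190}{135 \left(42 + i \sqrt{14}\right)} = - \frac{190}{5670 + 135 i \sqrt{14}}$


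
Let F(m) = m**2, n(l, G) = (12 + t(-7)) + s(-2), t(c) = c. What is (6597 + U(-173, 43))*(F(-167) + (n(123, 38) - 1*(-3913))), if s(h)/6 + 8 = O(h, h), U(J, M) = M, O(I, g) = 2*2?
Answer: 211039120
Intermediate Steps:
O(I, g) = 4
s(h) = -24 (s(h) = -48 + 6*4 = -48 + 24 = -24)
n(l, G) = -19 (n(l, G) = (12 - 7) - 24 = 5 - 24 = -19)
(6597 + U(-173, 43))*(F(-167) + (n(123, 38) - 1*(-3913))) = (6597 + 43)*((-167)**2 + (-19 - 1*(-3913))) = 6640*(27889 + (-19 + 3913)) = 6640*(27889 + 3894) = 6640*31783 = 211039120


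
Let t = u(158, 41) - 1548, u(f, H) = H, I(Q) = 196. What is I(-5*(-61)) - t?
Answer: 1703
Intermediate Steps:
t = -1507 (t = 41 - 1548 = -1507)
I(-5*(-61)) - t = 196 - 1*(-1507) = 196 + 1507 = 1703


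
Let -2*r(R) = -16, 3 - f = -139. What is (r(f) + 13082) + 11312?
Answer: 24402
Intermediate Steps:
f = 142 (f = 3 - 1*(-139) = 3 + 139 = 142)
r(R) = 8 (r(R) = -1/2*(-16) = 8)
(r(f) + 13082) + 11312 = (8 + 13082) + 11312 = 13090 + 11312 = 24402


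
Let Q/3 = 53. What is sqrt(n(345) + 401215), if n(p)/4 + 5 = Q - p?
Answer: sqrt(400451) ≈ 632.81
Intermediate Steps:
Q = 159 (Q = 3*53 = 159)
n(p) = 616 - 4*p (n(p) = -20 + 4*(159 - p) = -20 + (636 - 4*p) = 616 - 4*p)
sqrt(n(345) + 401215) = sqrt((616 - 4*345) + 401215) = sqrt((616 - 1380) + 401215) = sqrt(-764 + 401215) = sqrt(400451)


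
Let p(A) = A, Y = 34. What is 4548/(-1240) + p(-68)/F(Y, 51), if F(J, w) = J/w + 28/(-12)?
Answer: 11511/310 ≈ 37.132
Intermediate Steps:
F(J, w) = -7/3 + J/w (F(J, w) = J/w + 28*(-1/12) = J/w - 7/3 = -7/3 + J/w)
4548/(-1240) + p(-68)/F(Y, 51) = 4548/(-1240) - 68/(-7/3 + 34/51) = 4548*(-1/1240) - 68/(-7/3 + 34*(1/51)) = -1137/310 - 68/(-7/3 + 2/3) = -1137/310 - 68/(-5/3) = -1137/310 - 68*(-3/5) = -1137/310 + 204/5 = 11511/310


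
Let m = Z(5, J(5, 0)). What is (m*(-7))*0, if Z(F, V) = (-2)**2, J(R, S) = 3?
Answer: 0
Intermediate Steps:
Z(F, V) = 4
m = 4
(m*(-7))*0 = (4*(-7))*0 = -28*0 = 0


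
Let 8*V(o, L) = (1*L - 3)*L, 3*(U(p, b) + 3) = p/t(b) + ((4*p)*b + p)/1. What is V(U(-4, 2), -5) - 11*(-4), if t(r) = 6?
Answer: 49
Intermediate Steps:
U(p, b) = -3 + 7*p/18 + 4*b*p/3 (U(p, b) = -3 + (p/6 + ((4*p)*b + p)/1)/3 = -3 + (p*(⅙) + (4*b*p + p)*1)/3 = -3 + (p/6 + (p + 4*b*p)*1)/3 = -3 + (p/6 + (p + 4*b*p))/3 = -3 + (7*p/6 + 4*b*p)/3 = -3 + (7*p/18 + 4*b*p/3) = -3 + 7*p/18 + 4*b*p/3)
V(o, L) = L*(-3 + L)/8 (V(o, L) = ((1*L - 3)*L)/8 = ((L - 3)*L)/8 = ((-3 + L)*L)/8 = (L*(-3 + L))/8 = L*(-3 + L)/8)
V(U(-4, 2), -5) - 11*(-4) = (⅛)*(-5)*(-3 - 5) - 11*(-4) = (⅛)*(-5)*(-8) + 44 = 5 + 44 = 49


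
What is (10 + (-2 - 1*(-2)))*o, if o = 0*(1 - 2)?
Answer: 0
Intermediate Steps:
o = 0 (o = 0*(-1) = 0)
(10 + (-2 - 1*(-2)))*o = (10 + (-2 - 1*(-2)))*0 = (10 + (-2 + 2))*0 = (10 + 0)*0 = 10*0 = 0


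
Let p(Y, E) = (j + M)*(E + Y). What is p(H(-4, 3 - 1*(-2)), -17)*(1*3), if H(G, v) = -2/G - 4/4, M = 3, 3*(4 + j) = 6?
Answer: -105/2 ≈ -52.500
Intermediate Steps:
j = -2 (j = -4 + (⅓)*6 = -4 + 2 = -2)
H(G, v) = -1 - 2/G (H(G, v) = -2/G - 4*¼ = -2/G - 1 = -1 - 2/G)
p(Y, E) = E + Y (p(Y, E) = (-2 + 3)*(E + Y) = 1*(E + Y) = E + Y)
p(H(-4, 3 - 1*(-2)), -17)*(1*3) = (-17 + (-2 - 1*(-4))/(-4))*(1*3) = (-17 - (-2 + 4)/4)*3 = (-17 - ¼*2)*3 = (-17 - ½)*3 = -35/2*3 = -105/2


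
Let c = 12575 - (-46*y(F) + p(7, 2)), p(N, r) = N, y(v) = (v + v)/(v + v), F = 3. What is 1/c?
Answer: 1/12614 ≈ 7.9277e-5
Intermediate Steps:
y(v) = 1 (y(v) = (2*v)/((2*v)) = (2*v)*(1/(2*v)) = 1)
c = 12614 (c = 12575 - (-46*1 + 7) = 12575 - (-46 + 7) = 12575 - 1*(-39) = 12575 + 39 = 12614)
1/c = 1/12614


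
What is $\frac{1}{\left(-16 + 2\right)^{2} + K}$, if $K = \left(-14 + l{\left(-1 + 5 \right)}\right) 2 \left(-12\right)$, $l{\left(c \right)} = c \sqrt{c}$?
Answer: $\frac{1}{340} \approx 0.0029412$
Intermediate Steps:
$l{\left(c \right)} = c^{\frac{3}{2}}$
$K = 144$ ($K = \left(-14 + \left(-1 + 5\right)^{\frac{3}{2}}\right) 2 \left(-12\right) = \left(-14 + 4^{\frac{3}{2}}\right) \left(-24\right) = \left(-14 + 8\right) \left(-24\right) = \left(-6\right) \left(-24\right) = 144$)
$\frac{1}{\left(-16 + 2\right)^{2} + K} = \frac{1}{\left(-16 + 2\right)^{2} + 144} = \frac{1}{\left(-14\right)^{2} + 144} = \frac{1}{196 + 144} = \frac{1}{340}$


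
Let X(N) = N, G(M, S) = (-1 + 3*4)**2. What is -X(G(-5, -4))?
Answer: -121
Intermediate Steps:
G(M, S) = 121 (G(M, S) = (-1 + 12)**2 = 11**2 = 121)
-X(G(-5, -4)) = -1*121 = -121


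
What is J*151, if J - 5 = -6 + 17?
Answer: 2416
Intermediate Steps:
J = 16 (J = 5 + (-6 + 17) = 5 + 11 = 16)
J*151 = 16*151 = 2416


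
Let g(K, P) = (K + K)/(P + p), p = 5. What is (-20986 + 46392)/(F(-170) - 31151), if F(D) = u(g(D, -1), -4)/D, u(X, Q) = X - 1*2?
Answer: -4319020/5295583 ≈ -0.81559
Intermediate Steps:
g(K, P) = 2*K/(5 + P) (g(K, P) = (K + K)/(P + 5) = (2*K)/(5 + P) = 2*K/(5 + P))
u(X, Q) = -2 + X (u(X, Q) = X - 2 = -2 + X)
F(D) = (-2 + D/2)/D (F(D) = (-2 + 2*D/(5 - 1))/D = (-2 + 2*D/4)/D = (-2 + 2*D*(¼))/D = (-2 + D/2)/D)
(-20986 + 46392)/(F(-170) - 31151) = (-20986 + 46392)/((½)*(-4 - 170)/(-170) - 31151) = 25406/((½)*(-1/170)*(-174) - 31151) = 25406/(87/170 - 31151) = 25406/(-5295583/170) = 25406*(-170/5295583) = -4319020/5295583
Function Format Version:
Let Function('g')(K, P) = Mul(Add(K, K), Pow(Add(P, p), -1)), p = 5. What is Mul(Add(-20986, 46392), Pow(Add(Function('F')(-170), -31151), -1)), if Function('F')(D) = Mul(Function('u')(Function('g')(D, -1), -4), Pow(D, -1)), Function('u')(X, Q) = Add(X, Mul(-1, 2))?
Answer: Rational(-4319020, 5295583) ≈ -0.81559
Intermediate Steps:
Function('g')(K, P) = Mul(2, K, Pow(Add(5, P), -1)) (Function('g')(K, P) = Mul(Add(K, K), Pow(Add(P, 5), -1)) = Mul(Mul(2, K), Pow(Add(5, P), -1)) = Mul(2, K, Pow(Add(5, P), -1)))
Function('u')(X, Q) = Add(-2, X) (Function('u')(X, Q) = Add(X, -2) = Add(-2, X))
Function('F')(D) = Mul(Pow(D, -1), Add(-2, Mul(Rational(1, 2), D))) (Function('F')(D) = Mul(Add(-2, Mul(2, D, Pow(Add(5, -1), -1))), Pow(D, -1)) = Mul(Add(-2, Mul(2, D, Pow(4, -1))), Pow(D, -1)) = Mul(Add(-2, Mul(2, D, Rational(1, 4))), Pow(D, -1)) = Mul(Add(-2, Mul(Rational(1, 2), D)), Pow(D, -1)) = Mul(Pow(D, -1), Add(-2, Mul(Rational(1, 2), D))))
Mul(Add(-20986, 46392), Pow(Add(Function('F')(-170), -31151), -1)) = Mul(Add(-20986, 46392), Pow(Add(Mul(Rational(1, 2), Pow(-170, -1), Add(-4, -170)), -31151), -1)) = Mul(25406, Pow(Add(Mul(Rational(1, 2), Rational(-1, 170), -174), -31151), -1)) = Mul(25406, Pow(Add(Rational(87, 170), -31151), -1)) = Mul(25406, Pow(Rational(-5295583, 170), -1)) = Mul(25406, Rational(-170, 5295583)) = Rational(-4319020, 5295583)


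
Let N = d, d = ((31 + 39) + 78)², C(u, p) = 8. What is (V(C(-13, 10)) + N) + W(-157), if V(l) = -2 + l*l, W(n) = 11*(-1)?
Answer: 21955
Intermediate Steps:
W(n) = -11
d = 21904 (d = (70 + 78)² = 148² = 21904)
N = 21904
V(l) = -2 + l²
(V(C(-13, 10)) + N) + W(-157) = ((-2 + 8²) + 21904) - 11 = ((-2 + 64) + 21904) - 11 = (62 + 21904) - 11 = 21966 - 11 = 21955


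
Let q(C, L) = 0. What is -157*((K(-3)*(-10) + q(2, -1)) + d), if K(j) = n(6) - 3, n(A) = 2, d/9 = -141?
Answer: 197663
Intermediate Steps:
d = -1269 (d = 9*(-141) = -1269)
K(j) = -1 (K(j) = 2 - 3 = -1)
-157*((K(-3)*(-10) + q(2, -1)) + d) = -157*((-1*(-10) + 0) - 1269) = -157*((10 + 0) - 1269) = -157*(10 - 1269) = -157*(-1259) = 197663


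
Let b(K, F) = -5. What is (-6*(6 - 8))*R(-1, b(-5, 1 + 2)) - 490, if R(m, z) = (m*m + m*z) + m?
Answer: -430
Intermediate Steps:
R(m, z) = m + m² + m*z (R(m, z) = (m² + m*z) + m = m + m² + m*z)
(-6*(6 - 8))*R(-1, b(-5, 1 + 2)) - 490 = (-6*(6 - 8))*(-(1 - 1 - 5)) - 490 = (-6*(-2))*(-1*(-5)) - 490 = 12*5 - 490 = 60 - 490 = -430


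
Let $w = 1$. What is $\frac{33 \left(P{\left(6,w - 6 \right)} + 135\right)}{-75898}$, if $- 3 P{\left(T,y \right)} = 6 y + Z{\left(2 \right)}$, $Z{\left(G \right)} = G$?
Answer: $- \frac{4763}{75898} \approx -0.062755$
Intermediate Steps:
$P{\left(T,y \right)} = - \frac{2}{3} - 2 y$ ($P{\left(T,y \right)} = - \frac{6 y + 2}{3} = - \frac{2 + 6 y}{3} = - \frac{2}{3} - 2 y$)
$\frac{33 \left(P{\left(6,w - 6 \right)} + 135\right)}{-75898} = \frac{33 \left(\left(- \frac{2}{3} - 2 \left(1 - 6\right)\right) + 135\right)}{-75898} = 33 \left(\left(- \frac{2}{3} - -10\right) + 135\right) \left(- \frac{1}{75898}\right) = 33 \left(\left(- \frac{2}{3} + 10\right) + 135\right) \left(- \frac{1}{75898}\right) = 33 \left(\frac{28}{3} + 135\right) \left(- \frac{1}{75898}\right) = 33 \cdot \frac{433}{3} \left(- \frac{1}{75898}\right) = 4763 \left(- \frac{1}{75898}\right) = - \frac{4763}{75898}$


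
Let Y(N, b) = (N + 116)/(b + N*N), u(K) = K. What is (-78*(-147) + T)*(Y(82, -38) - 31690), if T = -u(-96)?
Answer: -1224873319902/3343 ≈ -3.6640e+8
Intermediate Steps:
Y(N, b) = (116 + N)/(b + N²)
T = 96 (T = -1*(-96) = 96)
(-78*(-147) + T)*(Y(82, -38) - 31690) = (-78*(-147) + 96)*((116 + 82)/(-38 + 82²) - 31690) = (11466 + 96)*(198/(-38 + 6724) - 31690) = 11562*(198/6686 - 31690) = 11562*((1/6686)*198 - 31690) = 11562*(99/3343 - 31690) = 11562*(-105939571/3343) = -1224873319902/3343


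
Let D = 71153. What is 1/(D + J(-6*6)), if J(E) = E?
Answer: 1/71117 ≈ 1.4061e-5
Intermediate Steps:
1/(D + J(-6*6)) = 1/(71153 - 6*6) = 1/(71153 - 36) = 1/71117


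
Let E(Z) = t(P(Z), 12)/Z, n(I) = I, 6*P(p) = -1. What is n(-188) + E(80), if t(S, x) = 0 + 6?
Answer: -7517/40 ≈ -187.93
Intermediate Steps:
P(p) = -⅙ (P(p) = (⅙)*(-1) = -⅙)
t(S, x) = 6
E(Z) = 6/Z
n(-188) + E(80) = -188 + 6/80 = -188 + 6*(1/80) = -188 + 3/40 = -7517/40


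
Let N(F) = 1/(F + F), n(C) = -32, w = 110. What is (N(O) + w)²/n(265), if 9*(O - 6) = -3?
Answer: -14010049/36992 ≈ -378.73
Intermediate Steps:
O = 17/3 (O = 6 + (⅑)*(-3) = 6 - ⅓ = 17/3 ≈ 5.6667)
N(F) = 1/(2*F)
(N(O) + w)²/n(265) = (1/(2*(17/3)) + 110)²/(-32) = ((½)*(3/17) + 110)²*(-1/32) = (3/34 + 110)²*(-1/32) = (3743/34)²*(-1/32) = (14010049/1156)*(-1/32) = -14010049/36992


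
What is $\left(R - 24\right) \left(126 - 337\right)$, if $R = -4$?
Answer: $5908$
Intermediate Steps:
$\left(R - 24\right) \left(126 - 337\right) = \left(-4 - 24\right) \left(126 - 337\right) = \left(-4 - 24\right) \left(-211\right) = \left(-28\right) \left(-211\right) = 5908$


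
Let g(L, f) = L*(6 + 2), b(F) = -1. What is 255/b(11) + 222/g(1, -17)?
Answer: -909/4 ≈ -227.25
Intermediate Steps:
g(L, f) = 8*L (g(L, f) = L*8 = 8*L)
255/b(11) + 222/g(1, -17) = 255/(-1) + 222/((8*1)) = 255*(-1) + 222/8 = -255 + 222*(1/8) = -255 + 111/4 = -909/4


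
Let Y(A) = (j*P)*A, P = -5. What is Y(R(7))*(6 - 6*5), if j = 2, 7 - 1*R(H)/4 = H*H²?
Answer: -322560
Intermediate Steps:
R(H) = 28 - 4*H³ (R(H) = 28 - 4*H*H² = 28 - 4*H³)
Y(A) = -10*A (Y(A) = (2*(-5))*A = -10*A)
Y(R(7))*(6 - 6*5) = (-10*(28 - 4*7³))*(6 - 6*5) = (-10*(28 - 4*343))*(6 - 30) = -10*(28 - 1372)*(-24) = -10*(-1344)*(-24) = 13440*(-24) = -322560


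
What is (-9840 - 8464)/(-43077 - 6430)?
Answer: 18304/49507 ≈ 0.36973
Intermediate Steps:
(-9840 - 8464)/(-43077 - 6430) = -18304/(-49507) = -18304*(-1/49507) = 18304/49507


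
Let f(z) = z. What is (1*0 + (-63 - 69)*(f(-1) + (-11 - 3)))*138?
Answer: 273240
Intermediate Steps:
(1*0 + (-63 - 69)*(f(-1) + (-11 - 3)))*138 = (1*0 + (-63 - 69)*(-1 + (-11 - 3)))*138 = (0 - 132*(-1 - 14))*138 = (0 - 132*(-15))*138 = (0 + 1980)*138 = 1980*138 = 273240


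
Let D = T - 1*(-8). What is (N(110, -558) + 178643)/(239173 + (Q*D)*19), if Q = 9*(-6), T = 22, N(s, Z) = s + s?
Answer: 178863/208393 ≈ 0.85830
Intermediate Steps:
N(s, Z) = 2*s
Q = -54
D = 30 (D = 22 - 1*(-8) = 22 + 8 = 30)
(N(110, -558) + 178643)/(239173 + (Q*D)*19) = (2*110 + 178643)/(239173 - 54*30*19) = (220 + 178643)/(239173 - 1620*19) = 178863/(239173 - 30780) = 178863/208393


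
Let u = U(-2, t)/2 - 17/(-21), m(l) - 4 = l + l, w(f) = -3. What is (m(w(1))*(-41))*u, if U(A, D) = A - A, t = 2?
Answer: 1394/21 ≈ 66.381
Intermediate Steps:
U(A, D) = 0
m(l) = 4 + 2*l (m(l) = 4 + (l + l) = 4 + 2*l)
u = 17/21 (u = 0/2 - 17/(-21) = 0*(½) - 17*(-1/21) = 0 + 17/21 = 17/21 ≈ 0.80952)
(m(w(1))*(-41))*u = ((4 + 2*(-3))*(-41))*(17/21) = ((4 - 6)*(-41))*(17/21) = -2*(-41)*(17/21) = 82*(17/21) = 1394/21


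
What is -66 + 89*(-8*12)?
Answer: -8610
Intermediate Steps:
-66 + 89*(-8*12) = -66 + 89*(-96) = -66 - 8544 = -8610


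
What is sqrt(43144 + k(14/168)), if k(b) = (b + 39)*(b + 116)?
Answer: sqrt(6866053)/12 ≈ 218.36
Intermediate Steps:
k(b) = (39 + b)*(116 + b)
sqrt(43144 + k(14/168)) = sqrt(43144 + (4524 + (14/168)**2 + 155*(14/168))) = sqrt(43144 + (4524 + (14*(1/168))**2 + 155*(14*(1/168)))) = sqrt(43144 + (4524 + (1/12)**2 + 155*(1/12))) = sqrt(43144 + (4524 + 1/144 + 155/12)) = sqrt(43144 + 653317/144) = sqrt(6866053/144) = sqrt(6866053)/12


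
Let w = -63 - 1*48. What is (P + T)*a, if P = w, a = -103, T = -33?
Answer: 14832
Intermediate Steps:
w = -111 (w = -63 - 48 = -111)
P = -111
(P + T)*a = (-111 - 33)*(-103) = -144*(-103) = 14832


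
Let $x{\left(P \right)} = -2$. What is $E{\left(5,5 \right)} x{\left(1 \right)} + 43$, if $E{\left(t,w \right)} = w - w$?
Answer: $43$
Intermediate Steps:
$E{\left(t,w \right)} = 0$
$E{\left(5,5 \right)} x{\left(1 \right)} + 43 = 0 \left(-2\right) + 43 = 0 + 43 = 43$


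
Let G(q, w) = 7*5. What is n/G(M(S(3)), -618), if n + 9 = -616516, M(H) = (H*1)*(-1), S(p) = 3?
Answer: -17615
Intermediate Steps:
M(H) = -H (M(H) = H*(-1) = -H)
G(q, w) = 35
n = -616525 (n = -9 - 616516 = -616525)
n/G(M(S(3)), -618) = -616525/35 = -616525*1/35 = -17615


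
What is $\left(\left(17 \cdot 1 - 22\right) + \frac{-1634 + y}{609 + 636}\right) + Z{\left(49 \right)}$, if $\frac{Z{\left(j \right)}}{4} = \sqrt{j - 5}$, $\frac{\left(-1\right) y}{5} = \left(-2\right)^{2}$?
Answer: $- \frac{7879}{1245} + 8 \sqrt{11} \approx 20.204$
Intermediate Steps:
$y = -20$ ($y = - 5 \left(-2\right)^{2} = \left(-5\right) 4 = -20$)
$Z{\left(j \right)} = 4 \sqrt{-5 + j}$ ($Z{\left(j \right)} = 4 \sqrt{j - 5} = 4 \sqrt{-5 + j}$)
$\left(\left(17 \cdot 1 - 22\right) + \frac{-1634 + y}{609 + 636}\right) + Z{\left(49 \right)} = \left(\left(17 \cdot 1 - 22\right) + \frac{-1634 - 20}{609 + 636}\right) + 4 \sqrt{-5 + 49} = \left(\left(17 - 22\right) - \frac{1654}{1245}\right) + 4 \sqrt{44} = \left(-5 - \frac{1654}{1245}\right) + 4 \cdot 2 \sqrt{11} = \left(-5 - \frac{1654}{1245}\right) + 8 \sqrt{11} = - \frac{7879}{1245} + 8 \sqrt{11}$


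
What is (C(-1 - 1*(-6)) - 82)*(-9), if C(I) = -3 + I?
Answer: 720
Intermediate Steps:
(C(-1 - 1*(-6)) - 82)*(-9) = ((-3 + (-1 - 1*(-6))) - 82)*(-9) = ((-3 + (-1 + 6)) - 82)*(-9) = ((-3 + 5) - 82)*(-9) = (2 - 82)*(-9) = -80*(-9) = 720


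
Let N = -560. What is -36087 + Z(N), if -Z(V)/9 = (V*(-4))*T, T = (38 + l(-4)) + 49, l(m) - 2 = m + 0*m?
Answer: -1749687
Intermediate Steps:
l(m) = 2 + m (l(m) = 2 + (m + 0*m) = 2 + (m + 0) = 2 + m)
T = 85 (T = (38 + (2 - 4)) + 49 = (38 - 2) + 49 = 36 + 49 = 85)
Z(V) = 3060*V (Z(V) = -9*V*(-4)*85 = -9*(-4*V)*85 = -(-3060)*V = 3060*V)
-36087 + Z(N) = -36087 + 3060*(-560) = -36087 - 1713600 = -1749687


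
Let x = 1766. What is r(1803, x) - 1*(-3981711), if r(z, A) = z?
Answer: 3983514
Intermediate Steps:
r(1803, x) - 1*(-3981711) = 1803 - 1*(-3981711) = 1803 + 3981711 = 3983514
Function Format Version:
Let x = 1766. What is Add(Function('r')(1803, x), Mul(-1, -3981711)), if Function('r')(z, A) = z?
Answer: 3983514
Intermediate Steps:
Add(Function('r')(1803, x), Mul(-1, -3981711)) = Add(1803, Mul(-1, -3981711)) = Add(1803, 3981711) = 3983514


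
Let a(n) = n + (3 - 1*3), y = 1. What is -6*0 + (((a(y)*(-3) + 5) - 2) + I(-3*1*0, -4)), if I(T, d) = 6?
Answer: 6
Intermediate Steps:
a(n) = n (a(n) = n + (3 - 3) = n + 0 = n)
-6*0 + (((a(y)*(-3) + 5) - 2) + I(-3*1*0, -4)) = -6*0 + (((1*(-3) + 5) - 2) + 6) = 0 + (((-3 + 5) - 2) + 6) = 0 + ((2 - 2) + 6) = 0 + (0 + 6) = 0 + 6 = 6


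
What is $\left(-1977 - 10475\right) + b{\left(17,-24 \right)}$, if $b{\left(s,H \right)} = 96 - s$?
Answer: $-12373$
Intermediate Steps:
$\left(-1977 - 10475\right) + b{\left(17,-24 \right)} = \left(-1977 - 10475\right) + \left(96 - 17\right) = -12452 + \left(96 - 17\right) = -12452 + 79 = -12373$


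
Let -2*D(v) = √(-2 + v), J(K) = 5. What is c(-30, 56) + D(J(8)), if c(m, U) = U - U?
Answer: -√3/2 ≈ -0.86602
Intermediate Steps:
c(m, U) = 0
D(v) = -√(-2 + v)/2
c(-30, 56) + D(J(8)) = 0 - √(-2 + 5)/2 = 0 - √3/2 = -√3/2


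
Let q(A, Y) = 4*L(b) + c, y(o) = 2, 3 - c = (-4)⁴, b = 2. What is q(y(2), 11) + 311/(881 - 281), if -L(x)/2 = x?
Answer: -161089/600 ≈ -268.48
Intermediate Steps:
L(x) = -2*x
c = -253 (c = 3 - 1*(-4)⁴ = 3 - 1*256 = 3 - 256 = -253)
q(A, Y) = -269 (q(A, Y) = 4*(-2*2) - 253 = 4*(-4) - 253 = -16 - 253 = -269)
q(y(2), 11) + 311/(881 - 281) = -269 + 311/(881 - 281) = -269 + 311/600 = -161089/600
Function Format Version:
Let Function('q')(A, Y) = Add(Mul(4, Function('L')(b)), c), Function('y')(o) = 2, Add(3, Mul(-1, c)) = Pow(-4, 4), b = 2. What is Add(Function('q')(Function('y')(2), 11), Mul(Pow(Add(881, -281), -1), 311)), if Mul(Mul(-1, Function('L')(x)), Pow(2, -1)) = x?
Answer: Rational(-161089, 600) ≈ -268.48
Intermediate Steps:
Function('L')(x) = Mul(-2, x)
c = -253 (c = Add(3, Mul(-1, Pow(-4, 4))) = Add(3, Mul(-1, 256)) = Add(3, -256) = -253)
Function('q')(A, Y) = -269 (Function('q')(A, Y) = Add(Mul(4, Mul(-2, 2)), -253) = Add(Mul(4, -4), -253) = Add(-16, -253) = -269)
Add(Function('q')(Function('y')(2), 11), Mul(Pow(Add(881, -281), -1), 311)) = Add(-269, Mul(Pow(Add(881, -281), -1), 311)) = Add(-269, Mul(Pow(600, -1), 311)) = Add(-269, Mul(Rational(1, 600), 311)) = Add(-269, Rational(311, 600)) = Rational(-161089, 600)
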